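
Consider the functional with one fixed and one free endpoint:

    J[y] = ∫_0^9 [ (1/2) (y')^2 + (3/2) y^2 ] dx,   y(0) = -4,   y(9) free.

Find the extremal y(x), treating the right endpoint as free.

The Lagrangian L = (1/2) (y')^2 + (3/2) y^2 gives
    ∂L/∂y = 3 y,   ∂L/∂y' = y'.
Euler-Lagrange: y'' − 3 y = 0.
With k = sqrt(3), the general solution is
    y(x) = A cosh(sqrt(3) x) + B sinh(sqrt(3) x).
Fixed left endpoint y(0) = -4 ⇒ A = -4.
The right endpoint x = 9 is free, so the natural (transversality) condition is ∂L/∂y' |_{x=9} = 0, i.e. y'(9) = 0.
Compute y'(x) = A k sinh(k x) + B k cosh(k x), so
    y'(9) = A k sinh(k·9) + B k cosh(k·9) = 0
    ⇒ B = −A tanh(k·9) = 4 tanh(sqrt(3)·9).
Therefore the extremal is
    y(x) = −4 cosh(sqrt(3) x) + 4 tanh(sqrt(3)·9) sinh(sqrt(3) x).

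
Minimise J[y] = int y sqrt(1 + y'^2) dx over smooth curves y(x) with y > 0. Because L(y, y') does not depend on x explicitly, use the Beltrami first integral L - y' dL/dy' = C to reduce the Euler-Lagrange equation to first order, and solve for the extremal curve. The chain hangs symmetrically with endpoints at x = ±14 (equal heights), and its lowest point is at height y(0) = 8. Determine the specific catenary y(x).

The Lagrangian L(y, y') = y sqrt(1 + y'^2) has no explicit x dependence, so the Beltrami identity applies:
    L − y' ∂L/∂y' = C.
Compute ∂L/∂y' = y · y' / sqrt(1 + y'^2). Then
    L − y' ∂L/∂y'
    = y sqrt(1 + y'^2) − y · y'^2 / sqrt(1 + y'^2)
    = y (1 + y'^2 − y'^2) / sqrt(1 + y'^2)
    = y / sqrt(1 + y'^2) = C.
Squaring gives y^2 = C^2 (1 + y'^2), i.e.
    y'^2 = y^2 / C^2 − 1.
Separating variables,
    dy / sqrt(y^2 − C^2) = dx / C,
and integrating gives arccosh(y / C) = (x − a)/C, so
    y(x) = C cosh((x − a)/C),
the catenary. The constants C and a are fixed by the two endpoint conditions (and, for the hanging-chain problem, the length constraint selects C).
Now fit the given data. The endpoints x = ±14 are symmetric at equal height, so the catenary is even about its minimum: a = 0 and y(x) = C cosh(x/C). The lowest point is y(0) = C cosh(0) = C, and we are told y(0) = 8, so C = 8. Therefore
    y(x) = 8 cosh(x/8),
and at the endpoints
    y(±14) = 8 cosh(14/8).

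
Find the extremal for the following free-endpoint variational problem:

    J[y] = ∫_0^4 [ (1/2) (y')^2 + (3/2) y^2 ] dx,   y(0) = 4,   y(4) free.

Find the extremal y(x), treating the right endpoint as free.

The Lagrangian L = (1/2) (y')^2 + (3/2) y^2 gives
    ∂L/∂y = 3 y,   ∂L/∂y' = y'.
Euler-Lagrange: y'' − 3 y = 0.
With k = sqrt(3), the general solution is
    y(x) = A cosh(sqrt(3) x) + B sinh(sqrt(3) x).
Fixed left endpoint y(0) = 4 ⇒ A = 4.
The right endpoint x = 4 is free, so the natural (transversality) condition is ∂L/∂y' |_{x=4} = 0, i.e. y'(4) = 0.
Compute y'(x) = A k sinh(k x) + B k cosh(k x), so
    y'(4) = A k sinh(k·4) + B k cosh(k·4) = 0
    ⇒ B = −A tanh(k·4) = − 4 tanh(sqrt(3)·4).
Therefore the extremal is
    y(x) = 4 cosh(sqrt(3) x) − 4 tanh(sqrt(3)·4) sinh(sqrt(3) x).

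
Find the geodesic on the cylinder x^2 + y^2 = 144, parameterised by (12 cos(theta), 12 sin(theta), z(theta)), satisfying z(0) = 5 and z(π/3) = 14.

Parameterise the cylinder of radius R = 12 as
    r(θ) = (12 cos θ, 12 sin θ, z(θ)).
The arc-length element is
    ds = sqrt(144 + (dz/dθ)^2) dθ,
so the Lagrangian is L = sqrt(144 + z'^2).
L depends on z' only, not on z or θ, so ∂L/∂z = 0 and
    ∂L/∂z' = z' / sqrt(144 + z'^2).
The Euler-Lagrange equation gives
    d/dθ( z' / sqrt(144 + z'^2) ) = 0,
so z' is constant. Integrating once:
    z(θ) = a θ + b,
a helix on the cylinder (a straight line when the cylinder is unrolled). The constants a, b are determined by the endpoint conditions.
With endpoint conditions z(0) = 5 and z(π/3) = 14: from z(0) = b we get b = 5, and a·π/3 + 5 = 14 gives a = 27/π, so
    z(θ) = (27/π) θ + 5.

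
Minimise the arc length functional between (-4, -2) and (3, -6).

Arc-length functional: J[y] = ∫ sqrt(1 + (y')^2) dx.
Lagrangian L = sqrt(1 + (y')^2) has no explicit y dependence, so ∂L/∂y = 0 and the Euler-Lagrange equation gives
    d/dx( y' / sqrt(1 + (y')^2) ) = 0  ⇒  y' / sqrt(1 + (y')^2) = const.
Hence y' is constant, so y(x) is affine.
Fitting the endpoints (-4, -2) and (3, -6):
    slope m = ((-6) − (-2)) / (3 − (-4)) = -4/7,
    intercept c = (-2) − m·(-4) = -30/7.
Extremal: y(x) = (-4/7) x - 30/7.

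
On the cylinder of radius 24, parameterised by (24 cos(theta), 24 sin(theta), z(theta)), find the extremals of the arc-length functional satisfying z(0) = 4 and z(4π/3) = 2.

Parameterise the cylinder of radius R = 24 as
    r(θ) = (24 cos θ, 24 sin θ, z(θ)).
The arc-length element is
    ds = sqrt(576 + (dz/dθ)^2) dθ,
so the Lagrangian is L = sqrt(576 + z'^2).
L depends on z' only, not on z or θ, so ∂L/∂z = 0 and
    ∂L/∂z' = z' / sqrt(576 + z'^2).
The Euler-Lagrange equation gives
    d/dθ( z' / sqrt(576 + z'^2) ) = 0,
so z' is constant. Integrating once:
    z(θ) = a θ + b,
a helix on the cylinder (a straight line when the cylinder is unrolled). The constants a, b are determined by the endpoint conditions.
With endpoint conditions z(0) = 4 and z(4π/3) = 2: from z(0) = b we get b = 4, and a·4π/3 + 4 = 2 gives a = -3/(2π), so
    z(θ) = (-3/(2π)) θ + 4.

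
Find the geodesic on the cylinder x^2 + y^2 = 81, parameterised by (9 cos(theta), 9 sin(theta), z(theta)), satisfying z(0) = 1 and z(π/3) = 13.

Parameterise the cylinder of radius R = 9 as
    r(θ) = (9 cos θ, 9 sin θ, z(θ)).
The arc-length element is
    ds = sqrt(81 + (dz/dθ)^2) dθ,
so the Lagrangian is L = sqrt(81 + z'^2).
L depends on z' only, not on z or θ, so ∂L/∂z = 0 and
    ∂L/∂z' = z' / sqrt(81 + z'^2).
The Euler-Lagrange equation gives
    d/dθ( z' / sqrt(81 + z'^2) ) = 0,
so z' is constant. Integrating once:
    z(θ) = a θ + b,
a helix on the cylinder (a straight line when the cylinder is unrolled). The constants a, b are determined by the endpoint conditions.
With endpoint conditions z(0) = 1 and z(π/3) = 13: from z(0) = b we get b = 1, and a·π/3 + 1 = 13 gives a = 36/π, so
    z(θ) = (36/π) θ + 1.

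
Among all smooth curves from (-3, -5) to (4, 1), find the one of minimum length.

Arc-length functional: J[y] = ∫ sqrt(1 + (y')^2) dx.
Lagrangian L = sqrt(1 + (y')^2) has no explicit y dependence, so ∂L/∂y = 0 and the Euler-Lagrange equation gives
    d/dx( y' / sqrt(1 + (y')^2) ) = 0  ⇒  y' / sqrt(1 + (y')^2) = const.
Hence y' is constant, so y(x) is affine.
Fitting the endpoints (-3, -5) and (4, 1):
    slope m = (1 − (-5)) / (4 − (-3)) = 6/7,
    intercept c = (-5) − m·(-3) = -17/7.
Extremal: y(x) = (6/7) x - 17/7.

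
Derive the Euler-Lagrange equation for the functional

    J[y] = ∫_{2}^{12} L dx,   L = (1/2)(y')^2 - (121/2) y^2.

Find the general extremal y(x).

The Lagrangian is L = (1/2)(y')^2 - (121/2) y^2.
∂L/∂y = -121y.
∂L/∂y' = y'.
The Euler-Lagrange equation d/dx(∂L/∂y') − ∂L/∂y = 0 becomes:
    y'' + 121 y = 0
General solution: y(x) = A sin(11x) + B cos(11x), where A and B are arbitrary constants fixed by the endpoint conditions.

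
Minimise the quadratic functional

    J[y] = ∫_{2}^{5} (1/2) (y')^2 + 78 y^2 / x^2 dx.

The Lagrangian is L = (1/2) (y')^2 + 78 y^2 / x^2.
Compute ∂L/∂y = 156y/x^2, ∂L/∂y' = y'.
The Euler-Lagrange equation d/dx(∂L/∂y') − ∂L/∂y = 0 reduces to
    y'' − 156/x^2 · y = 0  (x > 0).
Its general solution is
    y(x) = A x^13 + B x^(-12),
with A, B fixed by the endpoint conditions.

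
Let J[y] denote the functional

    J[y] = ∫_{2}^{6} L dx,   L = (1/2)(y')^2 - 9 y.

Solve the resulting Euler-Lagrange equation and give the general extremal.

The Lagrangian is L = (1/2)(y')^2 - 9 y.
∂L/∂y = -9.
∂L/∂y' = y'.
The Euler-Lagrange equation d/dx(∂L/∂y') − ∂L/∂y = 0 becomes:
    y'' + 9 = 0
General solution: y(x) = -(9/2) x^2 + A x + B, where A and B are arbitrary constants fixed by the endpoint conditions.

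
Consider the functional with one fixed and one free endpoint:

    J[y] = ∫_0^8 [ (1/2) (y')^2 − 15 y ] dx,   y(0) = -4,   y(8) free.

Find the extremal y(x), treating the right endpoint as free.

The Lagrangian L = (1/2) (y')^2 − 15 y gives
    ∂L/∂y = −15,   ∂L/∂y' = y'.
Euler-Lagrange: d/dx(y') − (−15) = 0, i.e. y'' + 15 = 0, so
    y(x) = −(15/2) x^2 + C1 x + C2.
Fixed left endpoint y(0) = -4 ⇒ C2 = -4.
The right endpoint x = 8 is free, so the natural (transversality) condition is ∂L/∂y' |_{x=8} = 0, i.e. y'(8) = 0.
Compute y'(x) = −15 x + C1, so y'(8) = −120 + C1 = 0 ⇒ C1 = 120.
Therefore the extremal is
    y(x) = −(15/2) x^2 + 120 x − 4.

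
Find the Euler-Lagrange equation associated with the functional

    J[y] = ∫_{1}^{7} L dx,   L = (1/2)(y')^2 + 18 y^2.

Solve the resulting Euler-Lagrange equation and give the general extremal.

The Lagrangian is L = (1/2)(y')^2 + 18 y^2.
∂L/∂y = 36y.
∂L/∂y' = y'.
The Euler-Lagrange equation d/dx(∂L/∂y') − ∂L/∂y = 0 becomes:
    y'' - 36 y = 0
General solution: y(x) = A e^(6x) + B e^(-6x), where A and B are arbitrary constants fixed by the endpoint conditions.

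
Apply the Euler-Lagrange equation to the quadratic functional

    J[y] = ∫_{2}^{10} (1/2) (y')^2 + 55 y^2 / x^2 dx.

The Lagrangian is L = (1/2) (y')^2 + 55 y^2 / x^2.
Compute ∂L/∂y = 110y/x^2, ∂L/∂y' = y'.
The Euler-Lagrange equation d/dx(∂L/∂y') − ∂L/∂y = 0 reduces to
    y'' − 110/x^2 · y = 0  (x > 0).
Its general solution is
    y(x) = A x^11 + B x^(-10),
with A, B fixed by the endpoint conditions.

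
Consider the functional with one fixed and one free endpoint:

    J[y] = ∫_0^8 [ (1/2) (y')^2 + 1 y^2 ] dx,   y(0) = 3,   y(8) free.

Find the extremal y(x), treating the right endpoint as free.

The Lagrangian L = (1/2) (y')^2 + 1 y^2 gives
    ∂L/∂y = 2 y,   ∂L/∂y' = y'.
Euler-Lagrange: y'' − 2 y = 0.
With k = sqrt(2), the general solution is
    y(x) = A cosh(sqrt(2) x) + B sinh(sqrt(2) x).
Fixed left endpoint y(0) = 3 ⇒ A = 3.
The right endpoint x = 8 is free, so the natural (transversality) condition is ∂L/∂y' |_{x=8} = 0, i.e. y'(8) = 0.
Compute y'(x) = A k sinh(k x) + B k cosh(k x), so
    y'(8) = A k sinh(k·8) + B k cosh(k·8) = 0
    ⇒ B = −A tanh(k·8) = − 3 tanh(sqrt(2)·8).
Therefore the extremal is
    y(x) = 3 cosh(sqrt(2) x) − 3 tanh(sqrt(2)·8) sinh(sqrt(2) x).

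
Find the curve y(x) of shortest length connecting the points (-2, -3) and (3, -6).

Arc-length functional: J[y] = ∫ sqrt(1 + (y')^2) dx.
Lagrangian L = sqrt(1 + (y')^2) has no explicit y dependence, so ∂L/∂y = 0 and the Euler-Lagrange equation gives
    d/dx( y' / sqrt(1 + (y')^2) ) = 0  ⇒  y' / sqrt(1 + (y')^2) = const.
Hence y' is constant, so y(x) is affine.
Fitting the endpoints (-2, -3) and (3, -6):
    slope m = ((-6) − (-3)) / (3 − (-2)) = -3/5,
    intercept c = (-3) − m·(-2) = -21/5.
Extremal: y(x) = (-3/5) x - 21/5.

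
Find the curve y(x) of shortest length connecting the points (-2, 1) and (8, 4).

Arc-length functional: J[y] = ∫ sqrt(1 + (y')^2) dx.
Lagrangian L = sqrt(1 + (y')^2) has no explicit y dependence, so ∂L/∂y = 0 and the Euler-Lagrange equation gives
    d/dx( y' / sqrt(1 + (y')^2) ) = 0  ⇒  y' / sqrt(1 + (y')^2) = const.
Hence y' is constant, so y(x) is affine.
Fitting the endpoints (-2, 1) and (8, 4):
    slope m = (4 − 1) / (8 − (-2)) = 3/10,
    intercept c = 1 − m·(-2) = 8/5.
Extremal: y(x) = (3/10) x + 8/5.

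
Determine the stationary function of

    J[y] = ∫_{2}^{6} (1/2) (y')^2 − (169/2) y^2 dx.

The Lagrangian is L = (1/2) (y')^2 − (169/2) y^2.
Compute ∂L/∂y = -169y, ∂L/∂y' = y'.
The Euler-Lagrange equation d/dx(∂L/∂y') − ∂L/∂y = 0 reduces to
    y'' + 169 y = 0.
Its general solution is
    y(x) = A sin(13x) + B cos(13x),
with A, B fixed by the endpoint conditions.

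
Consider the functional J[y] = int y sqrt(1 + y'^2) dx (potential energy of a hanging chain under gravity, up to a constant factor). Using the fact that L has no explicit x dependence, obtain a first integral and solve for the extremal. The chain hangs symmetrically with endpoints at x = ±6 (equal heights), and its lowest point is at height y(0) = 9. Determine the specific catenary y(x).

The Lagrangian L(y, y') = y sqrt(1 + y'^2) has no explicit x dependence, so the Beltrami identity applies:
    L − y' ∂L/∂y' = C.
Compute ∂L/∂y' = y · y' / sqrt(1 + y'^2). Then
    L − y' ∂L/∂y'
    = y sqrt(1 + y'^2) − y · y'^2 / sqrt(1 + y'^2)
    = y (1 + y'^2 − y'^2) / sqrt(1 + y'^2)
    = y / sqrt(1 + y'^2) = C.
Squaring gives y^2 = C^2 (1 + y'^2), i.e.
    y'^2 = y^2 / C^2 − 1.
Separating variables,
    dy / sqrt(y^2 − C^2) = dx / C,
and integrating gives arccosh(y / C) = (x − a)/C, so
    y(x) = C cosh((x − a)/C),
the catenary. The constants C and a are fixed by the two endpoint conditions (and, for the hanging-chain problem, the length constraint selects C).
Now fit the given data. The endpoints x = ±6 are symmetric at equal height, so the catenary is even about its minimum: a = 0 and y(x) = C cosh(x/C). The lowest point is y(0) = C cosh(0) = C, and we are told y(0) = 9, so C = 9. Therefore
    y(x) = 9 cosh(x/9),
and at the endpoints
    y(±6) = 9 cosh(6/9).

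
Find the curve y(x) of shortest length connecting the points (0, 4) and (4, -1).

Arc-length functional: J[y] = ∫ sqrt(1 + (y')^2) dx.
Lagrangian L = sqrt(1 + (y')^2) has no explicit y dependence, so ∂L/∂y = 0 and the Euler-Lagrange equation gives
    d/dx( y' / sqrt(1 + (y')^2) ) = 0  ⇒  y' / sqrt(1 + (y')^2) = const.
Hence y' is constant, so y(x) is affine.
Fitting the endpoints (0, 4) and (4, -1):
    slope m = ((-1) − 4) / (4 − 0) = -5/4,
    intercept c = 4 − m·0 = 4.
Extremal: y(x) = (-5/4) x + 4.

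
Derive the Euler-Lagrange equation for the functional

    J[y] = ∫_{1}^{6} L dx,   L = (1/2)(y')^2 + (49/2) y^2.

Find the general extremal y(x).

The Lagrangian is L = (1/2)(y')^2 + (49/2) y^2.
∂L/∂y = 49y.
∂L/∂y' = y'.
The Euler-Lagrange equation d/dx(∂L/∂y') − ∂L/∂y = 0 becomes:
    y'' - 49 y = 0
General solution: y(x) = A e^(7x) + B e^(-7x), where A and B are arbitrary constants fixed by the endpoint conditions.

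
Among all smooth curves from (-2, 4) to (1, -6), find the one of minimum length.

Arc-length functional: J[y] = ∫ sqrt(1 + (y')^2) dx.
Lagrangian L = sqrt(1 + (y')^2) has no explicit y dependence, so ∂L/∂y = 0 and the Euler-Lagrange equation gives
    d/dx( y' / sqrt(1 + (y')^2) ) = 0  ⇒  y' / sqrt(1 + (y')^2) = const.
Hence y' is constant, so y(x) is affine.
Fitting the endpoints (-2, 4) and (1, -6):
    slope m = ((-6) − 4) / (1 − (-2)) = -10/3,
    intercept c = 4 − m·(-2) = -8/3.
Extremal: y(x) = (-10/3) x - 8/3.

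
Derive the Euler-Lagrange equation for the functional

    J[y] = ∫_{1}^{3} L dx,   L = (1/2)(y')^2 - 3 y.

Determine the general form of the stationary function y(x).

The Lagrangian is L = (1/2)(y')^2 - 3 y.
∂L/∂y = -3.
∂L/∂y' = y'.
The Euler-Lagrange equation d/dx(∂L/∂y') − ∂L/∂y = 0 becomes:
    y'' + 3 = 0
General solution: y(x) = -(3/2) x^2 + A x + B, where A and B are arbitrary constants fixed by the endpoint conditions.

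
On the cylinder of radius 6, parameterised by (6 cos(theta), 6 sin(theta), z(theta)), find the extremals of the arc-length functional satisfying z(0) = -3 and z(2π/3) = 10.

Parameterise the cylinder of radius R = 6 as
    r(θ) = (6 cos θ, 6 sin θ, z(θ)).
The arc-length element is
    ds = sqrt(36 + (dz/dθ)^2) dθ,
so the Lagrangian is L = sqrt(36 + z'^2).
L depends on z' only, not on z or θ, so ∂L/∂z = 0 and
    ∂L/∂z' = z' / sqrt(36 + z'^2).
The Euler-Lagrange equation gives
    d/dθ( z' / sqrt(36 + z'^2) ) = 0,
so z' is constant. Integrating once:
    z(θ) = a θ + b,
a helix on the cylinder (a straight line when the cylinder is unrolled). The constants a, b are determined by the endpoint conditions.
With endpoint conditions z(0) = -3 and z(2π/3) = 10: from z(0) = b we get b = -3, and a·2π/3 + -3 = 10 gives a = 39/(2π), so
    z(θ) = (39/(2π)) θ − 3.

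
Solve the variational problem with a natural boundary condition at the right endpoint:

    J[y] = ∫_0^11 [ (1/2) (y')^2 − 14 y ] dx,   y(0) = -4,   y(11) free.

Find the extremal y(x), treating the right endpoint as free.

The Lagrangian L = (1/2) (y')^2 − 14 y gives
    ∂L/∂y = −14,   ∂L/∂y' = y'.
Euler-Lagrange: d/dx(y') − (−14) = 0, i.e. y'' + 14 = 0, so
    y(x) = −(14/2) x^2 + C1 x + C2.
Fixed left endpoint y(0) = -4 ⇒ C2 = -4.
The right endpoint x = 11 is free, so the natural (transversality) condition is ∂L/∂y' |_{x=11} = 0, i.e. y'(11) = 0.
Compute y'(x) = −14 x + C1, so y'(11) = −154 + C1 = 0 ⇒ C1 = 154.
Therefore the extremal is
    y(x) = −7 x^2 + 154 x − 4.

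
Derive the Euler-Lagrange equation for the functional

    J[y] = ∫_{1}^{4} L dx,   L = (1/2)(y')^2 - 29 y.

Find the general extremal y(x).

The Lagrangian is L = (1/2)(y')^2 - 29 y.
∂L/∂y = -29.
∂L/∂y' = y'.
The Euler-Lagrange equation d/dx(∂L/∂y') − ∂L/∂y = 0 becomes:
    y'' + 29 = 0
General solution: y(x) = -(29/2) x^2 + A x + B, where A and B are arbitrary constants fixed by the endpoint conditions.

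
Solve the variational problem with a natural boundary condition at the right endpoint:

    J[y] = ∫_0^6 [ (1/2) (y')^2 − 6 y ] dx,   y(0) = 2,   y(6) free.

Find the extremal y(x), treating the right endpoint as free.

The Lagrangian L = (1/2) (y')^2 − 6 y gives
    ∂L/∂y = −6,   ∂L/∂y' = y'.
Euler-Lagrange: d/dx(y') − (−6) = 0, i.e. y'' + 6 = 0, so
    y(x) = −(6/2) x^2 + C1 x + C2.
Fixed left endpoint y(0) = 2 ⇒ C2 = 2.
The right endpoint x = 6 is free, so the natural (transversality) condition is ∂L/∂y' |_{x=6} = 0, i.e. y'(6) = 0.
Compute y'(x) = −6 x + C1, so y'(6) = −36 + C1 = 0 ⇒ C1 = 36.
Therefore the extremal is
    y(x) = −3 x^2 + 36 x + 2.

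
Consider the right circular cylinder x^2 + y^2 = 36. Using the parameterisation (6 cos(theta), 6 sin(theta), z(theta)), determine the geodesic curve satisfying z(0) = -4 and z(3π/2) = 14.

Parameterise the cylinder of radius R = 6 as
    r(θ) = (6 cos θ, 6 sin θ, z(θ)).
The arc-length element is
    ds = sqrt(36 + (dz/dθ)^2) dθ,
so the Lagrangian is L = sqrt(36 + z'^2).
L depends on z' only, not on z or θ, so ∂L/∂z = 0 and
    ∂L/∂z' = z' / sqrt(36 + z'^2).
The Euler-Lagrange equation gives
    d/dθ( z' / sqrt(36 + z'^2) ) = 0,
so z' is constant. Integrating once:
    z(θ) = a θ + b,
a helix on the cylinder (a straight line when the cylinder is unrolled). The constants a, b are determined by the endpoint conditions.
With endpoint conditions z(0) = -4 and z(3π/2) = 14: from z(0) = b we get b = -4, and a·3π/2 + -4 = 14 gives a = 12/π, so
    z(θ) = (12/π) θ − 4.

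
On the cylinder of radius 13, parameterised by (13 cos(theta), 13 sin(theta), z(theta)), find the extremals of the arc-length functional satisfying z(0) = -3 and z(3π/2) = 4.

Parameterise the cylinder of radius R = 13 as
    r(θ) = (13 cos θ, 13 sin θ, z(θ)).
The arc-length element is
    ds = sqrt(169 + (dz/dθ)^2) dθ,
so the Lagrangian is L = sqrt(169 + z'^2).
L depends on z' only, not on z or θ, so ∂L/∂z = 0 and
    ∂L/∂z' = z' / sqrt(169 + z'^2).
The Euler-Lagrange equation gives
    d/dθ( z' / sqrt(169 + z'^2) ) = 0,
so z' is constant. Integrating once:
    z(θ) = a θ + b,
a helix on the cylinder (a straight line when the cylinder is unrolled). The constants a, b are determined by the endpoint conditions.
With endpoint conditions z(0) = -3 and z(3π/2) = 4: from z(0) = b we get b = -3, and a·3π/2 + -3 = 4 gives a = 14/(3π), so
    z(θ) = (14/(3π)) θ − 3.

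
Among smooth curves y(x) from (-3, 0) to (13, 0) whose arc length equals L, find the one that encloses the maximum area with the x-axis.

Set up the augmented Lagrangian using a multiplier λ for the length constraint:
    F(y, y') = y − λ sqrt(1 + y'^2).
F has no explicit x dependence, so the Beltrami identity yields a first integral
    F − y' ∂F/∂y' = C.
Compute ∂F/∂y' = −λ y' / sqrt(1 + y'^2). Then
    y − λ sqrt(1 + y'^2) + λ y'^2 / sqrt(1 + y'^2) = C
    ⇒  y − λ / sqrt(1 + y'^2) = C.
Solving for y' and integrating gives
    (x − a)^2 + (y − b)^2 = λ^2,
a circular arc of radius λ. The constants a, b are determined by the endpoint conditions y(-3) = y(13) = 0, and λ is fixed implicitly by the length constraint
    ∫_{-3}^{13} sqrt(1 + y'^2) dx = L.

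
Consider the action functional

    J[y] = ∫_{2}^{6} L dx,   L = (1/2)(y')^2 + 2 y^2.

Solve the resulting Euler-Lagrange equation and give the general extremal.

The Lagrangian is L = (1/2)(y')^2 + 2 y^2.
∂L/∂y = 4y.
∂L/∂y' = y'.
The Euler-Lagrange equation d/dx(∂L/∂y') − ∂L/∂y = 0 becomes:
    y'' - 4 y = 0
General solution: y(x) = A e^(2x) + B e^(-2x), where A and B are arbitrary constants fixed by the endpoint conditions.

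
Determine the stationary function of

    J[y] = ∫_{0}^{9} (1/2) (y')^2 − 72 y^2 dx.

The Lagrangian is L = (1/2) (y')^2 − 72 y^2.
Compute ∂L/∂y = -144y, ∂L/∂y' = y'.
The Euler-Lagrange equation d/dx(∂L/∂y') − ∂L/∂y = 0 reduces to
    y'' + 144 y = 0.
Its general solution is
    y(x) = A sin(12x) + B cos(12x),
with A, B fixed by the endpoint conditions.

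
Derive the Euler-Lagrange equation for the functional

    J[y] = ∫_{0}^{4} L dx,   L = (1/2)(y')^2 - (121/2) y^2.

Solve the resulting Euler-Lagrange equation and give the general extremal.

The Lagrangian is L = (1/2)(y')^2 - (121/2) y^2.
∂L/∂y = -121y.
∂L/∂y' = y'.
The Euler-Lagrange equation d/dx(∂L/∂y') − ∂L/∂y = 0 becomes:
    y'' + 121 y = 0
General solution: y(x) = A sin(11x) + B cos(11x), where A and B are arbitrary constants fixed by the endpoint conditions.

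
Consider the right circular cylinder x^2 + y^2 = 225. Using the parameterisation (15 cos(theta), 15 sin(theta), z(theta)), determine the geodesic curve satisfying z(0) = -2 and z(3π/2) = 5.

Parameterise the cylinder of radius R = 15 as
    r(θ) = (15 cos θ, 15 sin θ, z(θ)).
The arc-length element is
    ds = sqrt(225 + (dz/dθ)^2) dθ,
so the Lagrangian is L = sqrt(225 + z'^2).
L depends on z' only, not on z or θ, so ∂L/∂z = 0 and
    ∂L/∂z' = z' / sqrt(225 + z'^2).
The Euler-Lagrange equation gives
    d/dθ( z' / sqrt(225 + z'^2) ) = 0,
so z' is constant. Integrating once:
    z(θ) = a θ + b,
a helix on the cylinder (a straight line when the cylinder is unrolled). The constants a, b are determined by the endpoint conditions.
With endpoint conditions z(0) = -2 and z(3π/2) = 5: from z(0) = b we get b = -2, and a·3π/2 + -2 = 5 gives a = 14/(3π), so
    z(θ) = (14/(3π)) θ − 2.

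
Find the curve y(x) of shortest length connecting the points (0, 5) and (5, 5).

Arc-length functional: J[y] = ∫ sqrt(1 + (y')^2) dx.
Lagrangian L = sqrt(1 + (y')^2) has no explicit y dependence, so ∂L/∂y = 0 and the Euler-Lagrange equation gives
    d/dx( y' / sqrt(1 + (y')^2) ) = 0  ⇒  y' / sqrt(1 + (y')^2) = const.
Hence y' is constant, so y(x) is affine.
Fitting the endpoints (0, 5) and (5, 5):
    slope m = (5 − 5) / (5 − 0) = 0,
    intercept c = 5 − m·0 = 5.
Extremal: y(x) = 5.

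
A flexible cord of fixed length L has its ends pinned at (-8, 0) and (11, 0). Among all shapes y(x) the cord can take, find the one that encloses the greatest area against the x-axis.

Set up the augmented Lagrangian using a multiplier λ for the length constraint:
    F(y, y') = y − λ sqrt(1 + y'^2).
F has no explicit x dependence, so the Beltrami identity yields a first integral
    F − y' ∂F/∂y' = C.
Compute ∂F/∂y' = −λ y' / sqrt(1 + y'^2). Then
    y − λ sqrt(1 + y'^2) + λ y'^2 / sqrt(1 + y'^2) = C
    ⇒  y − λ / sqrt(1 + y'^2) = C.
Solving for y' and integrating gives
    (x − a)^2 + (y − b)^2 = λ^2,
a circular arc of radius λ. The constants a, b are determined by the endpoint conditions y(-8) = y(11) = 0, and λ is fixed implicitly by the length constraint
    ∫_{-8}^{11} sqrt(1 + y'^2) dx = L.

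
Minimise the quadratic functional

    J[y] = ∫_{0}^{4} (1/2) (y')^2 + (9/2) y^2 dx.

The Lagrangian is L = (1/2) (y')^2 + (9/2) y^2.
Compute ∂L/∂y = 9y, ∂L/∂y' = y'.
The Euler-Lagrange equation d/dx(∂L/∂y') − ∂L/∂y = 0 reduces to
    y'' − 9 y = 0.
Its general solution is
    y(x) = A e^(3x) + B e^(−3x),
with A, B fixed by the endpoint conditions.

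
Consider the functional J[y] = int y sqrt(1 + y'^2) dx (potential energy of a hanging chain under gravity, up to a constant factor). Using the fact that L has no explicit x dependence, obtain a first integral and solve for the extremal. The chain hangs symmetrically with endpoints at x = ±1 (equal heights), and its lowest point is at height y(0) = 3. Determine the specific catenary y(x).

The Lagrangian L(y, y') = y sqrt(1 + y'^2) has no explicit x dependence, so the Beltrami identity applies:
    L − y' ∂L/∂y' = C.
Compute ∂L/∂y' = y · y' / sqrt(1 + y'^2). Then
    L − y' ∂L/∂y'
    = y sqrt(1 + y'^2) − y · y'^2 / sqrt(1 + y'^2)
    = y (1 + y'^2 − y'^2) / sqrt(1 + y'^2)
    = y / sqrt(1 + y'^2) = C.
Squaring gives y^2 = C^2 (1 + y'^2), i.e.
    y'^2 = y^2 / C^2 − 1.
Separating variables,
    dy / sqrt(y^2 − C^2) = dx / C,
and integrating gives arccosh(y / C) = (x − a)/C, so
    y(x) = C cosh((x − a)/C),
the catenary. The constants C and a are fixed by the two endpoint conditions (and, for the hanging-chain problem, the length constraint selects C).
Now fit the given data. The endpoints x = ±1 are symmetric at equal height, so the catenary is even about its minimum: a = 0 and y(x) = C cosh(x/C). The lowest point is y(0) = C cosh(0) = C, and we are told y(0) = 3, so C = 3. Therefore
    y(x) = 3 cosh(x/3),
and at the endpoints
    y(±1) = 3 cosh(1/3).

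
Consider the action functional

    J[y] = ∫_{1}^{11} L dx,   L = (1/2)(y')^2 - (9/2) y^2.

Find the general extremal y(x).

The Lagrangian is L = (1/2)(y')^2 - (9/2) y^2.
∂L/∂y = -9y.
∂L/∂y' = y'.
The Euler-Lagrange equation d/dx(∂L/∂y') − ∂L/∂y = 0 becomes:
    y'' + 9 y = 0
General solution: y(x) = A sin(3x) + B cos(3x), where A and B are arbitrary constants fixed by the endpoint conditions.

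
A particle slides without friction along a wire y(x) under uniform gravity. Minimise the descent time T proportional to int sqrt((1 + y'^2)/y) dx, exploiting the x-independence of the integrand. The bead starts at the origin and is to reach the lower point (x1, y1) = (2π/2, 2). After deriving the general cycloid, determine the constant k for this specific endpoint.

The Lagrangian L = sqrt((1 + y'^2) / y) has no explicit x dependence, so the Beltrami identity applies:
    L − y' ∂L/∂y' = C.
Compute ∂L/∂y' = y' / sqrt(y (1 + y'^2)).
Substitute:
    sqrt((1 + y'^2)/y) − y'·y' / sqrt(y (1 + y'^2))
    = (1 + y'^2) / sqrt(y (1 + y'^2)) − y'^2 / sqrt(y (1 + y'^2))
    = 1 / sqrt(y (1 + y'^2)) = C.
Squaring and rearranging gives the first integral
    y (1 + y'^2) = 1/C^2 =: k   (constant).
Solving this first-order ODE by the substitution
    y = (k/2)(1 − cos θ)
yields the cycloid parameterisation
    x(θ) = (k/2)(θ − sin θ),   y(θ) = (k/2)(1 − cos θ).
The constant k is fixed by the endpoint condition.
Now fit the given lower endpoint (x1, y1) = (2π/2, 2). At the bottom of the first arch (θ = π), the parametric equations give
    y(π) = (k/2)(1 − cos π) = k,
    x(π) = (k/2)(π − sin π) = kπ/2.
Matching y(π) = 2 gives k = 2, consistent with x(π) = 2π/2. Therefore the specific cycloid is
    x(θ) = (2/2)(θ − sin θ),   y(θ) = (2/2)(1 − cos θ).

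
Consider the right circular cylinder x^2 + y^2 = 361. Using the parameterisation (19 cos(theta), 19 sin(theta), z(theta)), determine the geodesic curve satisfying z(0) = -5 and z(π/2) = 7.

Parameterise the cylinder of radius R = 19 as
    r(θ) = (19 cos θ, 19 sin θ, z(θ)).
The arc-length element is
    ds = sqrt(361 + (dz/dθ)^2) dθ,
so the Lagrangian is L = sqrt(361 + z'^2).
L depends on z' only, not on z or θ, so ∂L/∂z = 0 and
    ∂L/∂z' = z' / sqrt(361 + z'^2).
The Euler-Lagrange equation gives
    d/dθ( z' / sqrt(361 + z'^2) ) = 0,
so z' is constant. Integrating once:
    z(θ) = a θ + b,
a helix on the cylinder (a straight line when the cylinder is unrolled). The constants a, b are determined by the endpoint conditions.
With endpoint conditions z(0) = -5 and z(π/2) = 7: from z(0) = b we get b = -5, and a·π/2 + -5 = 7 gives a = 24/π, so
    z(θ) = (24/π) θ − 5.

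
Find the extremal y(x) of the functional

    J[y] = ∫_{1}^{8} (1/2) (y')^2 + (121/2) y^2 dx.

The Lagrangian is L = (1/2) (y')^2 + (121/2) y^2.
Compute ∂L/∂y = 121y, ∂L/∂y' = y'.
The Euler-Lagrange equation d/dx(∂L/∂y') − ∂L/∂y = 0 reduces to
    y'' − 121 y = 0.
Its general solution is
    y(x) = A e^(11x) + B e^(−11x),
with A, B fixed by the endpoint conditions.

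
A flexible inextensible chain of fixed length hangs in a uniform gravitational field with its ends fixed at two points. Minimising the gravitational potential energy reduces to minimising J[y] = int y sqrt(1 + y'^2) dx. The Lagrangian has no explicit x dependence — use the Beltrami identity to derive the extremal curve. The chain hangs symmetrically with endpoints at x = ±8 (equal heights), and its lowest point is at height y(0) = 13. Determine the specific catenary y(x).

The Lagrangian L(y, y') = y sqrt(1 + y'^2) has no explicit x dependence, so the Beltrami identity applies:
    L − y' ∂L/∂y' = C.
Compute ∂L/∂y' = y · y' / sqrt(1 + y'^2). Then
    L − y' ∂L/∂y'
    = y sqrt(1 + y'^2) − y · y'^2 / sqrt(1 + y'^2)
    = y (1 + y'^2 − y'^2) / sqrt(1 + y'^2)
    = y / sqrt(1 + y'^2) = C.
Squaring gives y^2 = C^2 (1 + y'^2), i.e.
    y'^2 = y^2 / C^2 − 1.
Separating variables,
    dy / sqrt(y^2 − C^2) = dx / C,
and integrating gives arccosh(y / C) = (x − a)/C, so
    y(x) = C cosh((x − a)/C),
the catenary. The constants C and a are fixed by the two endpoint conditions (and, for the hanging-chain problem, the length constraint selects C).
Now fit the given data. The endpoints x = ±8 are symmetric at equal height, so the catenary is even about its minimum: a = 0 and y(x) = C cosh(x/C). The lowest point is y(0) = C cosh(0) = C, and we are told y(0) = 13, so C = 13. Therefore
    y(x) = 13 cosh(x/13),
and at the endpoints
    y(±8) = 13 cosh(8/13).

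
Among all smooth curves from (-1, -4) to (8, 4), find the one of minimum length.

Arc-length functional: J[y] = ∫ sqrt(1 + (y')^2) dx.
Lagrangian L = sqrt(1 + (y')^2) has no explicit y dependence, so ∂L/∂y = 0 and the Euler-Lagrange equation gives
    d/dx( y' / sqrt(1 + (y')^2) ) = 0  ⇒  y' / sqrt(1 + (y')^2) = const.
Hence y' is constant, so y(x) is affine.
Fitting the endpoints (-1, -4) and (8, 4):
    slope m = (4 − (-4)) / (8 − (-1)) = 8/9,
    intercept c = (-4) − m·(-1) = -28/9.
Extremal: y(x) = (8/9) x - 28/9.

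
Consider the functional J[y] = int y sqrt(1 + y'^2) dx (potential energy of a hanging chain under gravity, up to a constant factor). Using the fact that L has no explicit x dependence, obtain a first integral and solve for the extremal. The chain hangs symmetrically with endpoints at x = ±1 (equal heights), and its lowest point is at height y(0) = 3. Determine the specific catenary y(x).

The Lagrangian L(y, y') = y sqrt(1 + y'^2) has no explicit x dependence, so the Beltrami identity applies:
    L − y' ∂L/∂y' = C.
Compute ∂L/∂y' = y · y' / sqrt(1 + y'^2). Then
    L − y' ∂L/∂y'
    = y sqrt(1 + y'^2) − y · y'^2 / sqrt(1 + y'^2)
    = y (1 + y'^2 − y'^2) / sqrt(1 + y'^2)
    = y / sqrt(1 + y'^2) = C.
Squaring gives y^2 = C^2 (1 + y'^2), i.e.
    y'^2 = y^2 / C^2 − 1.
Separating variables,
    dy / sqrt(y^2 − C^2) = dx / C,
and integrating gives arccosh(y / C) = (x − a)/C, so
    y(x) = C cosh((x − a)/C),
the catenary. The constants C and a are fixed by the two endpoint conditions (and, for the hanging-chain problem, the length constraint selects C).
Now fit the given data. The endpoints x = ±1 are symmetric at equal height, so the catenary is even about its minimum: a = 0 and y(x) = C cosh(x/C). The lowest point is y(0) = C cosh(0) = C, and we are told y(0) = 3, so C = 3. Therefore
    y(x) = 3 cosh(x/3),
and at the endpoints
    y(±1) = 3 cosh(1/3).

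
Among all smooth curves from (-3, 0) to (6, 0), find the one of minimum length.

Arc-length functional: J[y] = ∫ sqrt(1 + (y')^2) dx.
Lagrangian L = sqrt(1 + (y')^2) has no explicit y dependence, so ∂L/∂y = 0 and the Euler-Lagrange equation gives
    d/dx( y' / sqrt(1 + (y')^2) ) = 0  ⇒  y' / sqrt(1 + (y')^2) = const.
Hence y' is constant, so y(x) is affine.
Fitting the endpoints (-3, 0) and (6, 0):
    slope m = (0 − 0) / (6 − (-3)) = 0,
    intercept c = 0 − m·(-3) = 0.
Extremal: y(x) = 0.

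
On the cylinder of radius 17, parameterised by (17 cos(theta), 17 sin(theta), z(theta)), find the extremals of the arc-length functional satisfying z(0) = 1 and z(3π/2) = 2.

Parameterise the cylinder of radius R = 17 as
    r(θ) = (17 cos θ, 17 sin θ, z(θ)).
The arc-length element is
    ds = sqrt(289 + (dz/dθ)^2) dθ,
so the Lagrangian is L = sqrt(289 + z'^2).
L depends on z' only, not on z or θ, so ∂L/∂z = 0 and
    ∂L/∂z' = z' / sqrt(289 + z'^2).
The Euler-Lagrange equation gives
    d/dθ( z' / sqrt(289 + z'^2) ) = 0,
so z' is constant. Integrating once:
    z(θ) = a θ + b,
a helix on the cylinder (a straight line when the cylinder is unrolled). The constants a, b are determined by the endpoint conditions.
With endpoint conditions z(0) = 1 and z(3π/2) = 2: from z(0) = b we get b = 1, and a·3π/2 + 1 = 2 gives a = 2/(3π), so
    z(θ) = (2/(3π)) θ + 1.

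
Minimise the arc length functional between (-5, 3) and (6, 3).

Arc-length functional: J[y] = ∫ sqrt(1 + (y')^2) dx.
Lagrangian L = sqrt(1 + (y')^2) has no explicit y dependence, so ∂L/∂y = 0 and the Euler-Lagrange equation gives
    d/dx( y' / sqrt(1 + (y')^2) ) = 0  ⇒  y' / sqrt(1 + (y')^2) = const.
Hence y' is constant, so y(x) is affine.
Fitting the endpoints (-5, 3) and (6, 3):
    slope m = (3 − 3) / (6 − (-5)) = 0,
    intercept c = 3 − m·(-5) = 3.
Extremal: y(x) = 3.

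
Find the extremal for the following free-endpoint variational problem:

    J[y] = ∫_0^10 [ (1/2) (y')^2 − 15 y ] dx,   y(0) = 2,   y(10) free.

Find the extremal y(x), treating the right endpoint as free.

The Lagrangian L = (1/2) (y')^2 − 15 y gives
    ∂L/∂y = −15,   ∂L/∂y' = y'.
Euler-Lagrange: d/dx(y') − (−15) = 0, i.e. y'' + 15 = 0, so
    y(x) = −(15/2) x^2 + C1 x + C2.
Fixed left endpoint y(0) = 2 ⇒ C2 = 2.
The right endpoint x = 10 is free, so the natural (transversality) condition is ∂L/∂y' |_{x=10} = 0, i.e. y'(10) = 0.
Compute y'(x) = −15 x + C1, so y'(10) = −150 + C1 = 0 ⇒ C1 = 150.
Therefore the extremal is
    y(x) = −(15/2) x^2 + 150 x + 2.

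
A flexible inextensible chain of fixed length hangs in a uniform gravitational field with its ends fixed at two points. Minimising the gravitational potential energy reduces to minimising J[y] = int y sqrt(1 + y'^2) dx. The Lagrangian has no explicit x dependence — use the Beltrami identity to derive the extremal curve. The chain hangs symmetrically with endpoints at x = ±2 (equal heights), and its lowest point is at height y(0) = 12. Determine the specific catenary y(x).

The Lagrangian L(y, y') = y sqrt(1 + y'^2) has no explicit x dependence, so the Beltrami identity applies:
    L − y' ∂L/∂y' = C.
Compute ∂L/∂y' = y · y' / sqrt(1 + y'^2). Then
    L − y' ∂L/∂y'
    = y sqrt(1 + y'^2) − y · y'^2 / sqrt(1 + y'^2)
    = y (1 + y'^2 − y'^2) / sqrt(1 + y'^2)
    = y / sqrt(1 + y'^2) = C.
Squaring gives y^2 = C^2 (1 + y'^2), i.e.
    y'^2 = y^2 / C^2 − 1.
Separating variables,
    dy / sqrt(y^2 − C^2) = dx / C,
and integrating gives arccosh(y / C) = (x − a)/C, so
    y(x) = C cosh((x − a)/C),
the catenary. The constants C and a are fixed by the two endpoint conditions (and, for the hanging-chain problem, the length constraint selects C).
Now fit the given data. The endpoints x = ±2 are symmetric at equal height, so the catenary is even about its minimum: a = 0 and y(x) = C cosh(x/C). The lowest point is y(0) = C cosh(0) = C, and we are told y(0) = 12, so C = 12. Therefore
    y(x) = 12 cosh(x/12),
and at the endpoints
    y(±2) = 12 cosh(2/12).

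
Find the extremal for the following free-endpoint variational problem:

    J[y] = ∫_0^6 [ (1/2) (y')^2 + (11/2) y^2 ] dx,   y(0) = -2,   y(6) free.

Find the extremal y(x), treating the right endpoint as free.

The Lagrangian L = (1/2) (y')^2 + (11/2) y^2 gives
    ∂L/∂y = 11 y,   ∂L/∂y' = y'.
Euler-Lagrange: y'' − 11 y = 0.
With k = sqrt(11), the general solution is
    y(x) = A cosh(sqrt(11) x) + B sinh(sqrt(11) x).
Fixed left endpoint y(0) = -2 ⇒ A = -2.
The right endpoint x = 6 is free, so the natural (transversality) condition is ∂L/∂y' |_{x=6} = 0, i.e. y'(6) = 0.
Compute y'(x) = A k sinh(k x) + B k cosh(k x), so
    y'(6) = A k sinh(k·6) + B k cosh(k·6) = 0
    ⇒ B = −A tanh(k·6) = 2 tanh(sqrt(11)·6).
Therefore the extremal is
    y(x) = −2 cosh(sqrt(11) x) + 2 tanh(sqrt(11)·6) sinh(sqrt(11) x).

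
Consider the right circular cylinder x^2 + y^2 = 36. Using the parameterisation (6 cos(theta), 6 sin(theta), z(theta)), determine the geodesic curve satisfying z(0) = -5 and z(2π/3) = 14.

Parameterise the cylinder of radius R = 6 as
    r(θ) = (6 cos θ, 6 sin θ, z(θ)).
The arc-length element is
    ds = sqrt(36 + (dz/dθ)^2) dθ,
so the Lagrangian is L = sqrt(36 + z'^2).
L depends on z' only, not on z or θ, so ∂L/∂z = 0 and
    ∂L/∂z' = z' / sqrt(36 + z'^2).
The Euler-Lagrange equation gives
    d/dθ( z' / sqrt(36 + z'^2) ) = 0,
so z' is constant. Integrating once:
    z(θ) = a θ + b,
a helix on the cylinder (a straight line when the cylinder is unrolled). The constants a, b are determined by the endpoint conditions.
With endpoint conditions z(0) = -5 and z(2π/3) = 14: from z(0) = b we get b = -5, and a·2π/3 + -5 = 14 gives a = 57/(2π), so
    z(θ) = (57/(2π)) θ − 5.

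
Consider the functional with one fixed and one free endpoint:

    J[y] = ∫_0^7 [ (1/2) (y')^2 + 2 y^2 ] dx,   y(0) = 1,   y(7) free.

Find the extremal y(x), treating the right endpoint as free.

The Lagrangian L = (1/2) (y')^2 + 2 y^2 gives
    ∂L/∂y = 4 y,   ∂L/∂y' = y'.
Euler-Lagrange: y'' − 4 y = 0.
With k = 2, the general solution is
    y(x) = A cosh(2 x) + B sinh(2 x).
Fixed left endpoint y(0) = 1 ⇒ A = 1.
The right endpoint x = 7 is free, so the natural (transversality) condition is ∂L/∂y' |_{x=7} = 0, i.e. y'(7) = 0.
Compute y'(x) = A k sinh(k x) + B k cosh(k x), so
    y'(7) = A k sinh(k·7) + B k cosh(k·7) = 0
    ⇒ B = −A tanh(k·7) = − tanh(2·7).
Therefore the extremal is
    y(x) = cosh(2 x) − tanh(2·7) sinh(2 x).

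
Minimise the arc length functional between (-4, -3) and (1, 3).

Arc-length functional: J[y] = ∫ sqrt(1 + (y')^2) dx.
Lagrangian L = sqrt(1 + (y')^2) has no explicit y dependence, so ∂L/∂y = 0 and the Euler-Lagrange equation gives
    d/dx( y' / sqrt(1 + (y')^2) ) = 0  ⇒  y' / sqrt(1 + (y')^2) = const.
Hence y' is constant, so y(x) is affine.
Fitting the endpoints (-4, -3) and (1, 3):
    slope m = (3 − (-3)) / (1 − (-4)) = 6/5,
    intercept c = (-3) − m·(-4) = 9/5.
Extremal: y(x) = (6/5) x + 9/5.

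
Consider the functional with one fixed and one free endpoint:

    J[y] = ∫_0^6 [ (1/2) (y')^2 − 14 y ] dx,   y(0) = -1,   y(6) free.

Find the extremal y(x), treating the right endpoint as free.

The Lagrangian L = (1/2) (y')^2 − 14 y gives
    ∂L/∂y = −14,   ∂L/∂y' = y'.
Euler-Lagrange: d/dx(y') − (−14) = 0, i.e. y'' + 14 = 0, so
    y(x) = −(14/2) x^2 + C1 x + C2.
Fixed left endpoint y(0) = -1 ⇒ C2 = -1.
The right endpoint x = 6 is free, so the natural (transversality) condition is ∂L/∂y' |_{x=6} = 0, i.e. y'(6) = 0.
Compute y'(x) = −14 x + C1, so y'(6) = −84 + C1 = 0 ⇒ C1 = 84.
Therefore the extremal is
    y(x) = −7 x^2 + 84 x − 1.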